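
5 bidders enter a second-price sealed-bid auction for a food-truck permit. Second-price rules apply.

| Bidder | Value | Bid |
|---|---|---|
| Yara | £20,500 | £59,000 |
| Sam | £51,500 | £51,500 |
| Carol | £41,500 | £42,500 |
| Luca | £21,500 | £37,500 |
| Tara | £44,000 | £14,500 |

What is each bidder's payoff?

Bids in descending order: Yara £59,000, then Sam £51,500, then Carol £42,500, then Luca £37,500, then Tara £14,500.
Yara has the top bid and wins; the price is the second-highest bid, £51,500.
Yara's payoff = £20,500 − £51,500 = -£31,000. All other bidders lose, so their payoff is 0.

Yara -£31,000, Sam £0, Carol £0, Luca £0, Tara £0.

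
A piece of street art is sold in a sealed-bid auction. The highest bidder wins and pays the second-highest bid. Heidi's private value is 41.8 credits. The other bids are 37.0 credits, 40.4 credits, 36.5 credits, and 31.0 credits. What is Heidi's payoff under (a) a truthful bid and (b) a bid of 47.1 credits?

Truthful: 1.4 credits; alternative: 1.4 credits.

The highest competing bid is 40.4 credits.
Bidding truthfully at 41.8 credits: Heidi has the top bid, wins, and pays the second-highest bid 40.4 credits. Payoff = 41.8 credits − 40.4 credits = 1.4 credits.
Bidding 47.1 credits: Heidi has the top bid, wins, and pays the second-highest bid 40.4 credits. Payoff = 41.8 credits − 40.4 credits = 1.4 credits.
The bid only affects whether you win, not the price — here both bids land on the same side of the top rival bid, so the deviation is payoff-neutral.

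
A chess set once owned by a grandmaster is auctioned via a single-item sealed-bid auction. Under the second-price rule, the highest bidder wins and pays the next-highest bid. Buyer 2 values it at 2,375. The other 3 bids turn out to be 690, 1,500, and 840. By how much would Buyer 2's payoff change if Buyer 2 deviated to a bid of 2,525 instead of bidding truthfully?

0

The highest competing bid is 1,500.
Bidding truthfully at 2,375: Buyer 2 has the top bid, wins, and pays the second-highest bid 1,500. Payoff = 2,375 − 1,500 = 875.
Bidding 2,525: Buyer 2 has the top bid, wins, and pays the second-highest bid 1,500. Payoff = 2,375 − 1,500 = 875.
Change = 875 − 875 = 0.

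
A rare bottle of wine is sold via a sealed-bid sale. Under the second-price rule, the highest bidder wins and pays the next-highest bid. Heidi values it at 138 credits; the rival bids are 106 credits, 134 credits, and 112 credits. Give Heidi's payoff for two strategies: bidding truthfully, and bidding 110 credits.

The highest competing bid is 134 credits.
Bidding truthfully at 138 credits: Heidi has the top bid, wins, and pays the second-highest bid 134 credits. Payoff = 138 credits − 134 credits = 4 credits.
Bidding 110 credits: the top bid is 134 credits (a rival), so Heidi loses. Payoff = 0 credits.
This is the dominant-strategy logic: truthful bidding weakly beats any alternative.

Truthful: 4 credits; alternative: 0 credits.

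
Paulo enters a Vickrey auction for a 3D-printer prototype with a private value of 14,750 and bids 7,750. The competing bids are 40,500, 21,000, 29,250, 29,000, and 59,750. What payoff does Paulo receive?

Paulo's payoff: 0.

Highest competing bid: 59,750.
Paulo's bid 7,750 is not the highest, so Paulo loses, pays nothing, and earns zero payoff.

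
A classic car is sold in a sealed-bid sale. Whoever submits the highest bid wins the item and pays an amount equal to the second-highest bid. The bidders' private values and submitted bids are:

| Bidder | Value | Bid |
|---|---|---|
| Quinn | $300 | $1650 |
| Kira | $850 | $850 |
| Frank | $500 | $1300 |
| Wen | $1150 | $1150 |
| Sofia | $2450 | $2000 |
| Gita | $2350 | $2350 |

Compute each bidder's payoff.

Payoffs: Quinn $0, Kira $0, Frank $0, Wen $0, Sofia $0, Gita $350.

Ordered from highest: Gita $2350, then Sofia $2000, then Quinn $1650, then Frank $1300, then Wen $1150, then Kira $850.
Gita has the top bid and wins; the price is the second-highest bid, $2000.
Gita's payoff = $2350 − $2000 = $350. All other bidders lose, so their payoff is 0.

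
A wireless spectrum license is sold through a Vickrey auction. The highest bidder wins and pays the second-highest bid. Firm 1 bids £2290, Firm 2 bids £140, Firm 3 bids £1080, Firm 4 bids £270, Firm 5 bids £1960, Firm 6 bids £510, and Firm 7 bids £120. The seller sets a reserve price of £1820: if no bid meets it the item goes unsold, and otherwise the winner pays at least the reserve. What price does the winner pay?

Ranking the bids: Firm 1 £2290; Firm 5 £1960; Firm 3 £1080; Firm 6 £510; Firm 4 £270; Firm 2 £140; Firm 7 £120.
Firm 1 has the highest bid, so Firm 1 wins.
The second-highest bid is £1960, which exceeds the reserve, so that sets the price.

£1960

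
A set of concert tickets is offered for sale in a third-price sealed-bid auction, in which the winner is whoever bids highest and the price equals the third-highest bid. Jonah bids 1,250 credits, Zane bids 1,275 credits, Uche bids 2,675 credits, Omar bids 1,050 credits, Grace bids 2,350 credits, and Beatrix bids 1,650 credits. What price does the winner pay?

Price paid: 1,650 credits.

Sorted high to low: Uche 2,675 credits; Grace 2,350 credits; Beatrix 1,650 credits; Zane 1,275 credits; Jonah 1,250 credits; Omar 1,050 credits.
Uche is the highest bidder, so Uche wins.
Under the third-price rule, the price is the third-highest bid: 1,650 credits.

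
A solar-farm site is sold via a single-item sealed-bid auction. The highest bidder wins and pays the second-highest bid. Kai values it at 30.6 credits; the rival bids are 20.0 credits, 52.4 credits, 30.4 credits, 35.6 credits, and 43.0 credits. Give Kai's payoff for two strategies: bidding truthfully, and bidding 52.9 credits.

Truthful: 0.0 credits; alternative: -21.8 credits.

The highest competing bid is 52.4 credits.
Bidding truthfully at 30.6 credits: the top bid is 52.4 credits (a rival), so Kai loses. Payoff = 0.0 credits.
Bidding 52.9 credits: Kai has the top bid, wins, and pays the second-highest bid 52.4 credits. Payoff = 30.6 credits − 52.4 credits = -21.8 credits.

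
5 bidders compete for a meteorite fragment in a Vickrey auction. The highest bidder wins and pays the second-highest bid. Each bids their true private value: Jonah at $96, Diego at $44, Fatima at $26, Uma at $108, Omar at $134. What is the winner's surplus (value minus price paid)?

Surplus = $26.

Ranking the bids: Omar $134 > Uma $108 > Jonah $96 > Diego $44 > Fatima $26.
Omar wins with the top bid and pays the second-highest, $108.
Surplus = $134 − $108 = $26.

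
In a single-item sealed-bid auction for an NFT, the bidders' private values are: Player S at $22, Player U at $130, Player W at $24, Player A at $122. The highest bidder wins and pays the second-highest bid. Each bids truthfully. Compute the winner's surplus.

Bids in descending order: Player U $130 > Player A $122 > Player W $24 > Player S $22.
Player U wins with the top bid and pays the second-highest, $122.
Surplus = $130 − $122 = $8.

$8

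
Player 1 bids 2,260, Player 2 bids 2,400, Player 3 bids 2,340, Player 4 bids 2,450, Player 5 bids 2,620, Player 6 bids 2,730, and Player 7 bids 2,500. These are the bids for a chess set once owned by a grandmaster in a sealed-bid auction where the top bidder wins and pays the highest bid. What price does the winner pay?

Bids in descending order: Player 6 2,730 > Player 5 2,620 > Player 7 2,500 > Player 4 2,450 > Player 2 2,400 > Player 3 2,340 > Player 1 2,260.
Player 6 is the highest bidder, so Player 6 wins.
Under the first-price rule, the price is the highest bid: 2,730.

Price paid: 2,730.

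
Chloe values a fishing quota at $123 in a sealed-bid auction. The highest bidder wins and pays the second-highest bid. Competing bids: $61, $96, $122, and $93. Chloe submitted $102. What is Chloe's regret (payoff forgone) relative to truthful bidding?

Regret: $1.

The highest competing bid is $122.
Bidding truthfully at $123: Chloe has the top bid, wins, and pays the second-highest bid $122. Payoff = $123 − $122 = $1.
Bidding $102: the top bid is $122 (a rival), so Chloe loses. Payoff = $0.
Regret = truthful payoff − actual payoff = $1 − $0 = $1.
This is the dominant-strategy logic: truthful bidding weakly beats any alternative.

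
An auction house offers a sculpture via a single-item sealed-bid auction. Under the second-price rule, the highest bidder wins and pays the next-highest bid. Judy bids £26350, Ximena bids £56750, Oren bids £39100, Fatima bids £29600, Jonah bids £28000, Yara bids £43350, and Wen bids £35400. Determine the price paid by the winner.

Bids in descending order: Ximena £56750; Yara £43350; Oren £39100; Wen £35400; Fatima £29600; Jonah £28000; Judy £26350.
Ximena has the highest bid, so Ximena wins.
The second-highest bid is £43350, so that is what Ximena pays.

£43350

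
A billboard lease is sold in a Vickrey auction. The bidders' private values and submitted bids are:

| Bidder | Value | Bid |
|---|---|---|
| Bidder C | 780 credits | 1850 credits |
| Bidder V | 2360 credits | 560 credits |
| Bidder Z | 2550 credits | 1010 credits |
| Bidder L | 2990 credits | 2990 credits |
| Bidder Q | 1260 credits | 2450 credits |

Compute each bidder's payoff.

Bidder C 0 credits, Bidder V 0 credits, Bidder Z 0 credits, Bidder L 540 credits, Bidder Q 0 credits.

Sorted high to low: Bidder L 2990 credits, then Bidder Q 2450 credits, then Bidder C 1850 credits, then Bidder Z 1010 credits, then Bidder V 560 credits.
Bidder L has the top bid and wins; the price is the second-highest bid, 2450 credits.
Bidder L's payoff = 2990 credits − 2450 credits = 540 credits. All other bidders lose, so their payoff is 0.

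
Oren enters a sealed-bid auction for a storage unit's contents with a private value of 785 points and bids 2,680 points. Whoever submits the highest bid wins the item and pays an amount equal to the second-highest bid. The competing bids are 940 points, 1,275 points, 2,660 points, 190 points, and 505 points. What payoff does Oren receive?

Payoff = -1,875 points.

Highest competing bid: 2,660 points.
Oren's bid 2,680 points is the highest overall, so Oren wins and pays the second-highest bid, 2,660 points.
Payoff = value − price = 785 points − 2,660 points = -1,875 points.
Overbidding won the item at a price above value — truthful bidding would have avoided this loss.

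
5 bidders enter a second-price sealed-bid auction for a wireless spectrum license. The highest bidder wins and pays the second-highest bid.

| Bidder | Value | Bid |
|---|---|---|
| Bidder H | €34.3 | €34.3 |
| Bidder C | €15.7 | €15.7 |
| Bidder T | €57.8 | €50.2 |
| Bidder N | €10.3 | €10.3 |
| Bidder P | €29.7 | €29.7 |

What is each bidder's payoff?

Bids in descending order: Bidder T €50.2; Bidder H €34.3; Bidder P €29.7; Bidder C €15.7; Bidder N €10.3.
Bidder T has the top bid and wins; the price is the second-highest bid, €34.3.
Bidder T's payoff = €57.8 − €34.3 = €23.5. All other bidders lose, so their payoff is 0.

Payoffs: Bidder H €0.0, Bidder C €0.0, Bidder T €23.5, Bidder N €0.0, Bidder P €0.0.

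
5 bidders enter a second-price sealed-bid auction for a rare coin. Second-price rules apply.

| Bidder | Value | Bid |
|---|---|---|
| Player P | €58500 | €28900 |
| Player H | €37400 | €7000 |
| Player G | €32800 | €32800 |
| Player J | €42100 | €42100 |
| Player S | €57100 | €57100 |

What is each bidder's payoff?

Player P €0, Player H €0, Player G €0, Player J €0, Player S €15000.

Ranking the bids: Player S €57100 > Player J €42100 > Player G €32800 > Player P €28900 > Player H €7000.
Player S has the top bid and wins; the price is the second-highest bid, €42100.
Player S's payoff = €57100 − €42100 = €15000. All other bidders lose, so their payoff is 0.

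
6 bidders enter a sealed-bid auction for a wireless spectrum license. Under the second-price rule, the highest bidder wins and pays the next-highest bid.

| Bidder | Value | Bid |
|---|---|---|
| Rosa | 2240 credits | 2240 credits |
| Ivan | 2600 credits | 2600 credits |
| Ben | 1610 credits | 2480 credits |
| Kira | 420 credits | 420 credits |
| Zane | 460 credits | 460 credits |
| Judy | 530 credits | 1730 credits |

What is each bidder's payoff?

Payoffs: Rosa 0 credits, Ivan 120 credits, Ben 0 credits, Kira 0 credits, Zane 0 credits, Judy 0 credits.

Sorted high to low: Ivan 2600 credits; Ben 2480 credits; Rosa 2240 credits; Judy 1730 credits; Zane 460 credits; Kira 420 credits.
Ivan has the top bid and wins; the price is the second-highest bid, 2480 credits.
Ivan's payoff = 2600 credits − 2480 credits = 120 credits. All other bidders lose, so their payoff is 0.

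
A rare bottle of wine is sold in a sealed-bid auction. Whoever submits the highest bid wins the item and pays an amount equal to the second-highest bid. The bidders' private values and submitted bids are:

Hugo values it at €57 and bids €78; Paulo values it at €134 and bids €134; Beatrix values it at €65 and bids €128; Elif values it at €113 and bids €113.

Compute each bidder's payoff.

Hugo €0, Paulo €6, Beatrix €0, Elif €0.

Ordered from highest: Paulo €134 > Beatrix €128 > Elif €113 > Hugo €78.
Paulo has the top bid and wins; the price is the second-highest bid, €128.
Paulo's payoff = €134 − €128 = €6. All other bidders lose, so their payoff is 0.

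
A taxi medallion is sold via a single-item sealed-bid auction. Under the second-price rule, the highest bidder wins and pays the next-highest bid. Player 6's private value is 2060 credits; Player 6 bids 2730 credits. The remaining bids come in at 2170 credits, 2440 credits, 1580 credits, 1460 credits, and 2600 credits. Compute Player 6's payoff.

Highest competing bid: 2600 credits.
Player 6's bid 2730 credits is the highest overall, so Player 6 wins and pays the second-highest bid, 2600 credits.
Payoff = value − price = 2060 credits − 2600 credits = -540 credits.

-540 credits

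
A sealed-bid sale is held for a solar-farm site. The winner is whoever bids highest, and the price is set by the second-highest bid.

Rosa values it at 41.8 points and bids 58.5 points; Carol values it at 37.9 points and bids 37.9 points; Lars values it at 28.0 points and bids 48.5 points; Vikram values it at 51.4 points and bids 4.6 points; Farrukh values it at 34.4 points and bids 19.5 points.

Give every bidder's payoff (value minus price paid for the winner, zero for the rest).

Payoffs: Rosa -6.7 points, Carol 0.0 points, Lars 0.0 points, Vikram 0.0 points, Farrukh 0.0 points.

Sorted high to low: Rosa 58.5 points, then Lars 48.5 points, then Carol 37.9 points, then Farrukh 19.5 points, then Vikram 4.6 points.
Rosa has the top bid and wins; the price is the second-highest bid, 48.5 points.
Rosa's payoff = 41.8 points − 48.5 points = -6.7 points. All other bidders lose, so their payoff is 0.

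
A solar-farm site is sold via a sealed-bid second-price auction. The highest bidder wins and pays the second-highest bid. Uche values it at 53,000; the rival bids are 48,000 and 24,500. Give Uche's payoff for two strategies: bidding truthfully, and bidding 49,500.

The highest competing bid is 48,000.
Bidding truthfully at 53,000: Uche has the top bid, wins, and pays the second-highest bid 48,000. Payoff = 53,000 − 48,000 = 5,000.
Bidding 49,500: Uche has the top bid, wins, and pays the second-highest bid 48,000. Payoff = 53,000 − 48,000 = 5,000.
The bid only affects whether you win, not the price — here both bids land on the same side of the top rival bid, so the deviation is payoff-neutral.

Truthful: 5,000; alternative: 5,000.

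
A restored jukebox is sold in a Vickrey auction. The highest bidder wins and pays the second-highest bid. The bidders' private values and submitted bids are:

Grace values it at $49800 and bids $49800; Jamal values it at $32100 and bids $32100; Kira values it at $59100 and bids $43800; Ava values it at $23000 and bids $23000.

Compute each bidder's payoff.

Payoffs: Grace $6000, Jamal $0, Kira $0, Ava $0.

Sorted high to low: Grace $49800, then Kira $43800, then Jamal $32100, then Ava $23000.
Grace has the top bid and wins; the price is the second-highest bid, $43800.
Grace's payoff = $49800 − $43800 = $6000. All other bidders lose, so their payoff is 0.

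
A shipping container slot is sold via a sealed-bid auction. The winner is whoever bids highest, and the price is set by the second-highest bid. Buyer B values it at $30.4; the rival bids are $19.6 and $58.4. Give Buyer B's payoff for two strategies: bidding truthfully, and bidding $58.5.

The highest competing bid is $58.4.
Bidding truthfully at $30.4: the top bid is $58.4 (a rival), so Buyer B loses. Payoff = $0.0.
Bidding $58.5: Buyer B has the top bid, wins, and pays the second-highest bid $58.4. Payoff = $30.4 − $58.4 = -$28.0.
This is the dominant-strategy logic: truthful bidding weakly beats any alternative.

(a) $0.0  (b) -$28.0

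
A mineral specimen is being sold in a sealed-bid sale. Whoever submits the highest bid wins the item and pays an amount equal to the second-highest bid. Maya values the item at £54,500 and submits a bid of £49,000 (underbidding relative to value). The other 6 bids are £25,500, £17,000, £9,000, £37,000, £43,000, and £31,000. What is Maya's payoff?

Maya's payoff: £11,500.

Highest competing bid: £43,000.
Maya's bid £49,000 is the highest overall, so Maya wins and pays the second-highest bid, £43,000.
Payoff = value − price = £54,500 − £43,000 = £11,500.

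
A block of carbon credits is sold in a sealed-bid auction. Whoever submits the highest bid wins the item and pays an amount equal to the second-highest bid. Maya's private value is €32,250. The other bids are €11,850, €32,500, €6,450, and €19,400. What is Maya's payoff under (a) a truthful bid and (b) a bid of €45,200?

The highest competing bid is €32,500.
Bidding truthfully at €32,250: the top bid is €32,500 (a rival), so Maya loses. Payoff = €0.
Bidding €45,200: Maya has the top bid, wins, and pays the second-highest bid €32,500. Payoff = €32,250 − €32,500 = -€250.

(a) €0  (b) -€250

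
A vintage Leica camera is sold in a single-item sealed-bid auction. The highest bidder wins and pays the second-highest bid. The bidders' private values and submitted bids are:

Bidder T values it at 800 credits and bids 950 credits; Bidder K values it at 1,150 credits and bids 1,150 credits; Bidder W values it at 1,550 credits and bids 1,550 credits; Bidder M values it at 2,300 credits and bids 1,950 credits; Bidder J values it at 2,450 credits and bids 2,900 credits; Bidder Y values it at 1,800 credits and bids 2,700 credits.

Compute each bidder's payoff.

Ranking the bids: Bidder J 2,900 credits, then Bidder Y 2,700 credits, then Bidder M 1,950 credits, then Bidder W 1,550 credits, then Bidder K 1,150 credits, then Bidder T 950 credits.
Bidder J has the top bid and wins; the price is the second-highest bid, 2,700 credits.
Bidder J's payoff = 2,450 credits − 2,700 credits = -250 credits. All other bidders lose, so their payoff is 0.

Payoffs: Bidder T 0 credits, Bidder K 0 credits, Bidder W 0 credits, Bidder M 0 credits, Bidder J -250 credits, Bidder Y 0 credits.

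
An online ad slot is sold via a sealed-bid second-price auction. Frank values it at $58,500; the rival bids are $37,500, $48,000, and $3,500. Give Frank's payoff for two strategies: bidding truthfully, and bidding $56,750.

The highest competing bid is $48,000.
Bidding truthfully at $58,500: Frank has the top bid, wins, and pays the second-highest bid $48,000. Payoff = $58,500 − $48,000 = $10,500.
Bidding $56,750: Frank has the top bid, wins, and pays the second-highest bid $48,000. Payoff = $58,500 − $48,000 = $10,500.

(a) $10,500  (b) $10,500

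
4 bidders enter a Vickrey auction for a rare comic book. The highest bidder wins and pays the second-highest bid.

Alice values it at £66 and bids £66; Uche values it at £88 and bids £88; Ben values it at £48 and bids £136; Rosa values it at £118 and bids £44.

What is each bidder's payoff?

Ordered from highest: Ben £136; Uche £88; Alice £66; Rosa £44.
Ben has the top bid and wins; the price is the second-highest bid, £88.
Ben's payoff = £48 − £88 = -£40. All other bidders lose, so their payoff is 0.

Alice £0, Uche £0, Ben -£40, Rosa £0.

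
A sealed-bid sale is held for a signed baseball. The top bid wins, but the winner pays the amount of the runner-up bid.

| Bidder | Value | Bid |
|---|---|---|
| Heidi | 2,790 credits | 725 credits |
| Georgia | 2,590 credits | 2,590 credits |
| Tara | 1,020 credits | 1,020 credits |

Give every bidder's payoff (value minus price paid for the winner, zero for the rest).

Payoffs: Heidi 0 credits, Georgia 1,570 credits, Tara 0 credits.

Ranking the bids: Georgia 2,590 credits > Tara 1,020 credits > Heidi 725 credits.
Georgia has the top bid and wins; the price is the second-highest bid, 1,020 credits.
Georgia's payoff = 2,590 credits − 1,020 credits = 1,570 credits. All other bidders lose, so their payoff is 0.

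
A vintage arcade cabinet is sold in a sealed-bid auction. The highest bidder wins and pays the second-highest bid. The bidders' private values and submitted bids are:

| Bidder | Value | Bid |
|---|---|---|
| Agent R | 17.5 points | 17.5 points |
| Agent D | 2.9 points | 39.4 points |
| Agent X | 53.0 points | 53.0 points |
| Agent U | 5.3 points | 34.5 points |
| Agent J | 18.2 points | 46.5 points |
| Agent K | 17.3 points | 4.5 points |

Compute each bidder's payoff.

Payoffs: Agent R 0.0 points, Agent D 0.0 points, Agent X 6.5 points, Agent U 0.0 points, Agent J 0.0 points, Agent K 0.0 points.

Bids in descending order: Agent X 53.0 points, then Agent J 46.5 points, then Agent D 39.4 points, then Agent U 34.5 points, then Agent R 17.5 points, then Agent K 4.5 points.
Agent X has the top bid and wins; the price is the second-highest bid, 46.5 points.
Agent X's payoff = 53.0 points − 46.5 points = 6.5 points. All other bidders lose, so their payoff is 0.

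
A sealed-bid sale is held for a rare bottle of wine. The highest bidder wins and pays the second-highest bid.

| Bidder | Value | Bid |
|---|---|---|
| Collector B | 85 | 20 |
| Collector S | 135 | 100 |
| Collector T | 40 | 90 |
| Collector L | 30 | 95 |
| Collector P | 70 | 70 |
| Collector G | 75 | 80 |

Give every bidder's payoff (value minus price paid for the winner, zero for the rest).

Payoffs: Collector B 0, Collector S 40, Collector T 0, Collector L 0, Collector P 0, Collector G 0.

Bids in descending order: Collector S 100, then Collector L 95, then Collector T 90, then Collector G 80, then Collector P 70, then Collector B 20.
Collector S has the top bid and wins; the price is the second-highest bid, 95.
Collector S's payoff = 135 − 95 = 40. All other bidders lose, so their payoff is 0.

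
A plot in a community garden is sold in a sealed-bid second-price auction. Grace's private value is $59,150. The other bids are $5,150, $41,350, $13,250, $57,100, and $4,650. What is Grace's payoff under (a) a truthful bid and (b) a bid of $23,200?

The highest competing bid is $57,100.
Bidding truthfully at $59,150: Grace has the top bid, wins, and pays the second-highest bid $57,100. Payoff = $59,150 − $57,100 = $2,050.
Bidding $23,200: the top bid is $57,100 (a rival), so Grace loses. Payoff = $0.
This is the dominant-strategy logic: truthful bidding weakly beats any alternative.

Truthful: $2,050; alternative: $0.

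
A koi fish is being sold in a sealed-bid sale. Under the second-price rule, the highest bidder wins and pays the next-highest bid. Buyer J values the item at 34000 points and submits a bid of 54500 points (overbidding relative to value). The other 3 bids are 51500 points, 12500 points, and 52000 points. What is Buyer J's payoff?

Buyer J's payoff: -18000 points.

Highest competing bid: 52000 points.
Buyer J's bid 54500 points is the highest overall, so Buyer J wins and pays the second-highest bid, 52000 points.
Payoff = value − price = 34000 points − 52000 points = -18000 points.
Overbidding won the item at a price above value — truthful bidding would have avoided this loss.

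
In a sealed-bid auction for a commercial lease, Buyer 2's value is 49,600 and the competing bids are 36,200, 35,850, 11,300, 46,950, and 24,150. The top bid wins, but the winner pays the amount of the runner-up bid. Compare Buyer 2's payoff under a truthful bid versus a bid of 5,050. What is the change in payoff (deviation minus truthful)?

The highest competing bid is 46,950.
Bidding truthfully at 49,600: Buyer 2 has the top bid, wins, and pays the second-highest bid 46,950. Payoff = 49,600 − 46,950 = 2,650.
Bidding 5,050: the top bid is 46,950 (a rival), so Buyer 2 loses. Payoff = 0.
Change = 0 − 2,650 = -2,650.

Change in payoff: -2,650.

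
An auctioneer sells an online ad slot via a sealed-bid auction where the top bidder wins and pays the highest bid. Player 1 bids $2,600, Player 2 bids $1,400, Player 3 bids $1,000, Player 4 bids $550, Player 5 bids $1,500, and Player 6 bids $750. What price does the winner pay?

Ranking the bids: Player 1 $2,600 > Player 5 $1,500 > Player 2 $1,400 > Player 3 $1,000 > Player 6 $750 > Player 4 $550.
Player 1 is the highest bidder, so Player 1 wins.
Under the first-price rule, the price is the highest bid: $2,600.

The winner pays $2,600.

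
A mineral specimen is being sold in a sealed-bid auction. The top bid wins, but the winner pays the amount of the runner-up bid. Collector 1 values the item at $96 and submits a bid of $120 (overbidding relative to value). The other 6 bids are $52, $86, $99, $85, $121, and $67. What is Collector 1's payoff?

$0

Highest competing bid: $121.
Collector 1's bid $120 is not the highest, so Collector 1 loses, pays nothing, and earns zero payoff.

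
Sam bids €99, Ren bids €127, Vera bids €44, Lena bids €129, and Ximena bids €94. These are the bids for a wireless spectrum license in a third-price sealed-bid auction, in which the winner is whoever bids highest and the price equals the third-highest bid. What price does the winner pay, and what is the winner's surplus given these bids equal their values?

Sorted high to low: Lena €129; Ren €127; Sam €99; Ximena €94; Vera €44.
Lena is the highest bidder, so Lena wins.
Under the third-price rule, the price is the third-highest bid: €99.
Surplus = €129 − €99 = €30.

The winner pays €99 for a surplus of €30.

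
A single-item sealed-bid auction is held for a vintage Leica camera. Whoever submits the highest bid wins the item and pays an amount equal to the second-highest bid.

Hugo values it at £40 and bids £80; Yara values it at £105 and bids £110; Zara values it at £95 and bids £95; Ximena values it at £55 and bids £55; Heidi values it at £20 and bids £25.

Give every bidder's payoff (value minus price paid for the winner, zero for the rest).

Payoffs: Hugo £0, Yara £10, Zara £0, Ximena £0, Heidi £0.

Bids in descending order: Yara £110, then Zara £95, then Hugo £80, then Ximena £55, then Heidi £25.
Yara has the top bid and wins; the price is the second-highest bid, £95.
Yara's payoff = £105 − £95 = £10. All other bidders lose, so their payoff is 0.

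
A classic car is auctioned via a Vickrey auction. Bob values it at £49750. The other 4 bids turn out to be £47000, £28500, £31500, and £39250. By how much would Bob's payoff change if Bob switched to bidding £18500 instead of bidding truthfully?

The highest competing bid is £47000.
Bidding truthfully at £49750: Bob has the top bid, wins, and pays the second-highest bid £47000. Payoff = £49750 − £47000 = £2750.
Bidding £18500: the top bid is £47000 (a rival), so Bob loses. Payoff = £0.
Change = £0 − £2750 = -£2750.

-£2750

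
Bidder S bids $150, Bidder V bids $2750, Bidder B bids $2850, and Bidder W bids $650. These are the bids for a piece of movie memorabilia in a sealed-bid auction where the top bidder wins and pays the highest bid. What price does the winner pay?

Ordered from highest: Bidder B $2850, then Bidder V $2750, then Bidder W $650, then Bidder S $150.
Bidder B is the highest bidder, so Bidder B wins.
Under the first-price rule, the price is the highest bid: $2850.

The winner pays $2850.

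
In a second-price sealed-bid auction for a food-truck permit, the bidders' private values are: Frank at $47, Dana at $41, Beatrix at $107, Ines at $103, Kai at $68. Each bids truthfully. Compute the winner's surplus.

Bids in descending order: Beatrix $107 > Ines $103 > Kai $68 > Frank $47 > Dana $41.
Beatrix wins with the top bid and pays the second-highest, $103.
Surplus = $107 − $103 = $4.

Surplus = $4.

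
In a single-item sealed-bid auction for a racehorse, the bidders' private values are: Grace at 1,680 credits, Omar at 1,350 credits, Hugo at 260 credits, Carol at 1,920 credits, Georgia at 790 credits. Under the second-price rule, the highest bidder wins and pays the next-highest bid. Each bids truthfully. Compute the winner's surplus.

240 credits

Ordered from highest: Carol 1,920 credits, then Grace 1,680 credits, then Omar 1,350 credits, then Georgia 790 credits, then Hugo 260 credits.
Carol wins with the top bid and pays the second-highest, 1,680 credits.
Surplus = 1,920 credits − 1,680 credits = 240 credits.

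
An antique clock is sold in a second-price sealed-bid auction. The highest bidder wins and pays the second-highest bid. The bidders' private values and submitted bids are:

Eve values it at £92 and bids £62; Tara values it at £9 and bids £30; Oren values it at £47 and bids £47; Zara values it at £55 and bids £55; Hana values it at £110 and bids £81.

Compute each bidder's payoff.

Sorted high to low: Hana £81; Eve £62; Zara £55; Oren £47; Tara £30.
Hana has the top bid and wins; the price is the second-highest bid, £62.
Hana's payoff = £110 − £62 = £48. All other bidders lose, so their payoff is 0.

Eve £0, Tara £0, Oren £0, Zara £0, Hana £48.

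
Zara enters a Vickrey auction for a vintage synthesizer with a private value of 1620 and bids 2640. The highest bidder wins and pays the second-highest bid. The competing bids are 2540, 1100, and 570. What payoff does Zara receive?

Highest competing bid: 2540.
Zara's bid 2640 is the highest overall, so Zara wins and pays the second-highest bid, 2540.
Payoff = value − price = 1620 − 2540 = -920.

-920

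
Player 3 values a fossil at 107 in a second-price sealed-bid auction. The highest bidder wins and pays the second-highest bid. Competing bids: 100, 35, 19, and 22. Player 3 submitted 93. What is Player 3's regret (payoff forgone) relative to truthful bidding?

Payoff forgone: 7.

The highest competing bid is 100.
Bidding truthfully at 107: Player 3 has the top bid, wins, and pays the second-highest bid 100. Payoff = 107 − 100 = 7.
Bidding 93: the top bid is 100 (a rival), so Player 3 loses. Payoff = 0.
Regret = truthful payoff − actual payoff = 7 − 0 = 7.
Deviating from a truthful bid can only lose payoff in a second-price auction — never gain.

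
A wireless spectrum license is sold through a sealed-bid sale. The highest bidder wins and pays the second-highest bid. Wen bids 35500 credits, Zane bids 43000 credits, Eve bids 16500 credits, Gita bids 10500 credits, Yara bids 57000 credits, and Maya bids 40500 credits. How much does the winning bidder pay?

Ranking the bids: Yara 57000 credits, then Zane 43000 credits, then Maya 40500 credits, then Wen 35500 credits, then Eve 16500 credits, then Gita 10500 credits.
Yara has the highest bid, so Yara wins.
The second-highest bid is 43000 credits, so that is what Yara pays.

Price paid: 43000 credits.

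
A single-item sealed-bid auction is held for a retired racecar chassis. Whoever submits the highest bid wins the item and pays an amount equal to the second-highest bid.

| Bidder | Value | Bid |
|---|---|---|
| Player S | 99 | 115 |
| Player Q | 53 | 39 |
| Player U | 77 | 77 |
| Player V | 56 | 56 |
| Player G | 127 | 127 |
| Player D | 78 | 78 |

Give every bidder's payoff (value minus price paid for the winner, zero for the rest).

Sorted high to low: Player G 127, then Player S 115, then Player D 78, then Player U 77, then Player V 56, then Player Q 39.
Player G has the top bid and wins; the price is the second-highest bid, 115.
Player G's payoff = 127 − 115 = 12. All other bidders lose, so their payoff is 0.

Payoffs: Player S 0, Player Q 0, Player U 0, Player V 0, Player G 12, Player D 0.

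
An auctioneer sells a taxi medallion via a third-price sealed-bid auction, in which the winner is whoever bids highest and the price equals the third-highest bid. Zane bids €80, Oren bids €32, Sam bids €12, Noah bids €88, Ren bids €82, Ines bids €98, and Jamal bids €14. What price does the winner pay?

Bids in descending order: Ines €98; Noah €88; Ren €82; Zane €80; Oren €32; Jamal €14; Sam €12.
Ines is the highest bidder, so Ines wins.
Under the third-price rule, the price is the third-highest bid: €82.

€82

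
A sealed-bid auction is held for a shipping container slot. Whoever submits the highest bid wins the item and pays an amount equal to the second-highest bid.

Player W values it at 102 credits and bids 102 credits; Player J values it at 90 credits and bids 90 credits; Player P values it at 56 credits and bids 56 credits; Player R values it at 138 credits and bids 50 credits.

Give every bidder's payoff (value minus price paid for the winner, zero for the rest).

Payoffs: Player W 12 credits, Player J 0 credits, Player P 0 credits, Player R 0 credits.

Sorted high to low: Player W 102 credits > Player J 90 credits > Player P 56 credits > Player R 50 credits.
Player W has the top bid and wins; the price is the second-highest bid, 90 credits.
Player W's payoff = 102 credits − 90 credits = 12 credits. All other bidders lose, so their payoff is 0.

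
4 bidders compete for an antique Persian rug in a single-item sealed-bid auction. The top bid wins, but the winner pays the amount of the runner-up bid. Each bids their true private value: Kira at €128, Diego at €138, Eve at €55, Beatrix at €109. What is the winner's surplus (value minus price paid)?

Surplus = €10.

Ordered from highest: Diego €138 > Kira €128 > Beatrix €109 > Eve €55.
Diego wins with the top bid and pays the second-highest, €128.
Surplus = €138 − €128 = €10.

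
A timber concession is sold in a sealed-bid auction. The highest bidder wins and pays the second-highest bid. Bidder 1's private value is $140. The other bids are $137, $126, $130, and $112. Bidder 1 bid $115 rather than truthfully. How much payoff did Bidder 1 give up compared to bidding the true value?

$3

The highest competing bid is $137.
Bidding truthfully at $140: Bidder 1 has the top bid, wins, and pays the second-highest bid $137. Payoff = $140 − $137 = $3.
Bidding $115: the top bid is $137 (a rival), so Bidder 1 loses. Payoff = $0.
Regret = truthful payoff − actual payoff = $3 − $0 = $3.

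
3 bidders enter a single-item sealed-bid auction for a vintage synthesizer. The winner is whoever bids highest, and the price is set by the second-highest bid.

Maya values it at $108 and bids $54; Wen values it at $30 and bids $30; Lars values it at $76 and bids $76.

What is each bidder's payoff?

Sorted high to low: Lars $76 > Maya $54 > Wen $30.
Lars has the top bid and wins; the price is the second-highest bid, $54.
Lars's payoff = $76 − $54 = $22. All other bidders lose, so their payoff is 0.

Payoffs: Maya $0, Wen $0, Lars $22.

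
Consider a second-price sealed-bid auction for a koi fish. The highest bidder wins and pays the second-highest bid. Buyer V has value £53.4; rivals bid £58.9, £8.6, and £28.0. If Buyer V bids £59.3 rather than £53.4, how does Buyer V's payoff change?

The highest competing bid is £58.9.
Bidding truthfully at £53.4: the top bid is £58.9 (a rival), so Buyer V loses. Payoff = £0.0.
Bidding £59.3: Buyer V has the top bid, wins, and pays the second-highest bid £58.9. Payoff = £53.4 − £58.9 = -£5.5.
Change = -£5.5 − £0.0 = -£5.5.
Deviating from a truthful bid can only lose payoff in a second-price auction — never gain.

-£5.5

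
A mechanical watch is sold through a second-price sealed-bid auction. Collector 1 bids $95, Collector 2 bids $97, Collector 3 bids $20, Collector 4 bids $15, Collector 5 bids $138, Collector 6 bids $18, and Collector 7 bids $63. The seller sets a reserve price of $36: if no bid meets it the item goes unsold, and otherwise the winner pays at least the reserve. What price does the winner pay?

Ranking the bids: Collector 5 $138; Collector 2 $97; Collector 1 $95; Collector 7 $63; Collector 3 $20; Collector 6 $18; Collector 4 $15.
Collector 5 has the highest bid, so Collector 5 wins.
The second-highest bid is $97, which exceeds the reserve, so that sets the price.

$97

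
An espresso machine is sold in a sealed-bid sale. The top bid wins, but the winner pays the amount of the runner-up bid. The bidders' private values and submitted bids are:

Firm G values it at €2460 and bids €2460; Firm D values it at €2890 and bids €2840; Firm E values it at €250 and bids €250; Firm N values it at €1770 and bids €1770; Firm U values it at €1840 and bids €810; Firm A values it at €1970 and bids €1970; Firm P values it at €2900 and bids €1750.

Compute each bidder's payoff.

Payoffs: Firm G €0, Firm D €430, Firm E €0, Firm N €0, Firm U €0, Firm A €0, Firm P €0.

Bids in descending order: Firm D €2840; Firm G €2460; Firm A €1970; Firm N €1770; Firm P €1750; Firm U €810; Firm E €250.
Firm D has the top bid and wins; the price is the second-highest bid, €2460.
Firm D's payoff = €2890 − €2460 = €430. All other bidders lose, so their payoff is 0.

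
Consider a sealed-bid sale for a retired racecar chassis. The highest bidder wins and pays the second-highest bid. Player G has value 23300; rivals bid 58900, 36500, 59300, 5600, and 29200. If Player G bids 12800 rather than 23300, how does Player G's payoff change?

The highest competing bid is 59300.
Bidding truthfully at 23300: the top bid is 59300 (a rival), so Player G loses. Payoff = 0.
Bidding 12800: the top bid is 59300 (a rival), so Player G loses. Payoff = 0.
Change = 0 − 0 = 0.

Payoff change: 0.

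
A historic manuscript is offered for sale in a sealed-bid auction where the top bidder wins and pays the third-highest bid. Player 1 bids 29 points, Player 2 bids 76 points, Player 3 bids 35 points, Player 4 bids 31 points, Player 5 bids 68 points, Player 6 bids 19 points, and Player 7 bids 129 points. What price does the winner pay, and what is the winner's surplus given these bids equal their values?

Bids in descending order: Player 7 129 points > Player 2 76 points > Player 5 68 points > Player 3 35 points > Player 4 31 points > Player 1 29 points > Player 6 19 points.
Player 7 is the highest bidder, so Player 7 wins.
Under the third-price rule, the price is the third-highest bid: 68 points.
Surplus = 129 points − 68 points = 61 points.

Price 68 points; surplus 61 points.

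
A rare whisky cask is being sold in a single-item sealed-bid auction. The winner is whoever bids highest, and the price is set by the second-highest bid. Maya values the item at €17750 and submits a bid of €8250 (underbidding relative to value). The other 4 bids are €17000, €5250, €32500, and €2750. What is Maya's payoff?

Payoff = €0.

Highest competing bid: €32500.
Maya's bid €8250 is not the highest, so Maya loses, pays nothing, and earns zero payoff.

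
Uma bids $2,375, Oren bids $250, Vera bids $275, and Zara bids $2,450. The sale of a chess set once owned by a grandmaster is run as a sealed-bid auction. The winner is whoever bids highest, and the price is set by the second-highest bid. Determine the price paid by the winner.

Price paid: $2,375.

Ranking the bids: Zara $2,450; Uma $2,375; Vera $275; Oren $250.
Zara has the highest bid, so Zara wins.
The second-highest bid is $2,375, so that is what Zara pays.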